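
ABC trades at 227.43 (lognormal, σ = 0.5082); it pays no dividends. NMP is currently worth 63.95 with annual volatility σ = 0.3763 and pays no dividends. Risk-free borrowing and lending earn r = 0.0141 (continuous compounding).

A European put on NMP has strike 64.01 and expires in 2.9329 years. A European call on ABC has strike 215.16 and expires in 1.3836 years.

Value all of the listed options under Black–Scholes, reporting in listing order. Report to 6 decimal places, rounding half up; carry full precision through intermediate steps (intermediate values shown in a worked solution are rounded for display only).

price(NMP put K=64.01) = 14.604535
price(ABC call K=215.16) = 60.116316

[NMP put K=64.01]
σ√T = 0.3763·√2.9329 = 0.644441
d₁ = (ln(S/K) + (r+σ²/2)T) / (σ√T) = (ln(63.95/64.01) + (0.0141+0.3763²/2)·2.9329) / 0.644441 = (-0.000938 + 0.249006) / 0.644441 = 0.384935
d₂ = d₁ − σ√T = 0.384935 − 0.644441 = -0.259505
e^{−rT} = 0.959490
N(−d₁) = 0.350143,  N(−d₂) = 0.602377
price = K·e^{−rT}·N(−d₂) − S·N(−d₁) = 36.996160 − 22.391625 = 14.604535
[ABC call K=215.16]
σ√T = 0.5082·√1.3836 = 0.597778
d₁ = (ln(S/K) + (r+σ²/2)T) / (σ√T) = (ln(227.43/215.16) + (0.0141+0.5082²/2)·1.3836) / 0.597778 = (0.055461 + 0.198178) / 0.597778 = 0.424302
d₂ = d₁ − σ√T = 0.424302 − 0.597778 = -0.173476
e^{−rT} = 0.980680
N(d₁) = 0.664327,  N(d₂) = 0.431139
price = S·N(d₁) − K·e^{−rT}·N(d₂) = 151.087964 − 90.971648 = 60.116316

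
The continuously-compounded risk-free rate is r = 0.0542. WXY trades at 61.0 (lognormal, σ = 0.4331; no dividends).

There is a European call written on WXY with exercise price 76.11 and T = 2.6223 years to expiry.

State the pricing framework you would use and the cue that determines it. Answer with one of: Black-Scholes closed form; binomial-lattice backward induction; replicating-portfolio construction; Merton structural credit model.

Key observation: the instrument is a plain European call (strike 76.11) on a lognormal asset; the exact continuous-time formula applies directly.

framework: Black-Scholes closed form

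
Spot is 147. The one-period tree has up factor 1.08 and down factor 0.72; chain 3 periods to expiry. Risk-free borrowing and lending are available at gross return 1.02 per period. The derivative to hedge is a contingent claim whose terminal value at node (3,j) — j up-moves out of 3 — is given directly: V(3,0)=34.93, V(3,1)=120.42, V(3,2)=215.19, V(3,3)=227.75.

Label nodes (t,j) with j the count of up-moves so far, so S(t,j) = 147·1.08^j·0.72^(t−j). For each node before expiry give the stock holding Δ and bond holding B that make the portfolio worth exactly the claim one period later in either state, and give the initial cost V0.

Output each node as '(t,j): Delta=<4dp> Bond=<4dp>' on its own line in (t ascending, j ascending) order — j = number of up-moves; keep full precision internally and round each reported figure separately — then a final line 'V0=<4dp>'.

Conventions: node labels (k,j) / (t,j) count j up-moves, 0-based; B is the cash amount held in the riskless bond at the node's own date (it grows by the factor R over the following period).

(0,0): Delta=0.6797 Bond=102.7262
(1,0): Delta=2.3987 Bond=-77.1578
(1,1): Delta=0.4505 Bond=141.1685
(2,0): Delta=3.1162 Bond=-133.3824
(2,1): Delta=2.3030 Bond=-67.7647
(2,2): Delta=0.2035 Bond=186.3431
V0=202.6396

The replicating-portfolio and risk-neutral prices coincide; use p* = (1.02−0.72)/(1.08−0.72) = 0.8333 for the latter.
Terminal payoffs: V(3,0)=34.9300, V(3,1)=120.4200, V(3,2)=215.1900, V(3,3)=227.7500
  t=2,j=0: stock 76.2048 → up 82.3012 (V=120.4200), down 54.8675 (V=34.9300). Price 104.0899; hedge Δ=3.1162, bond B=-133.3824.
  t=2,j=1: stock 114.3072 → up 123.4518 (V=215.1900), down 82.3012 (V=120.4200). Price 195.4853; hedge Δ=2.3030, bond B=-67.7647.
  t=2,j=2: stock 171.4608 → up 185.1777 (V=227.7500), down 123.4518 (V=215.1900). Price 221.2320; hedge Δ=0.2035, bond B=186.3431.
  t=1,j=0: stock 105.8400 → up 114.3072 (V=195.4853), down 76.2048 (V=104.0899). Price 176.7184; hedge Δ=2.3987, bond B=-77.1578.
  t=1,j=1: stock 158.7600 → up 171.4608 (V=221.2320), down 114.3072 (V=195.4853). Price 212.6872; hedge Δ=0.4505, bond B=141.1685.
  t=0,j=0: stock 147.0000 → up 158.7600 (V=212.6872), down 105.8400 (V=176.7184). Price 202.6396; hedge Δ=0.6797, bond B=102.7262.
As a check, the time-0 holding Δ(0,0)·S0 + B(0,0) comes to 202.6396 — exactly V0.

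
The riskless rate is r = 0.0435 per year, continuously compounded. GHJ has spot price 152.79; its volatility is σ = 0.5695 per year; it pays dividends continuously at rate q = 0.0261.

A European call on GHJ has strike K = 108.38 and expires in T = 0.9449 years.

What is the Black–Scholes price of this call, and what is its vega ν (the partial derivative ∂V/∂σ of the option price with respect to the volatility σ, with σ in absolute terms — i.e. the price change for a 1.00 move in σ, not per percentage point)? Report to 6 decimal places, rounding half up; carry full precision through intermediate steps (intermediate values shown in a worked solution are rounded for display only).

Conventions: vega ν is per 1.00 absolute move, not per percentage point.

price = 55.538170
ν = 37.622499

σ√T = 0.5695·√0.9449 = 0.553588
d₁ = (ln(S/K) + (r−q+σ²/2)T) / (σ√T) = (ln(152.79/108.38) + (0.0435−0.0261+0.5695²/2)·0.9449) / 0.553588 = (0.343421 + 0.169671) / 0.553588 = 0.926848
d₂ = d₁ − σ√T = 0.926848 − 0.553588 = 0.373260
e^{−rT} = 0.959730
e^{−qT} = 0.975640
N(d₁) = 0.822997,  N(d₂) = 0.645523
Call price V = S·e^{−qT}·N(d₁) − K·e^{−rT}·N(d₂) = 122.682555 − 67.144385 = 55.538170
φ(d₁) = (1/√(2π))·e^{−d₁²/2} = 0.259639
ν = S·e^{−qT}·φ(d₁)·√T = 37.622499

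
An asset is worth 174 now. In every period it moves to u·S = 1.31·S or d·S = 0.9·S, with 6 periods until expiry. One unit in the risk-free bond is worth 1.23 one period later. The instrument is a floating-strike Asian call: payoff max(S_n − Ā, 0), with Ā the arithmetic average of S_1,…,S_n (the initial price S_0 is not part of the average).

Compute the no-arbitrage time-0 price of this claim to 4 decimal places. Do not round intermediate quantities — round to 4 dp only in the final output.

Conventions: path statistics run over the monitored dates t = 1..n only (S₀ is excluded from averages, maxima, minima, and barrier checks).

price = 63.7763

Under the martingale measure an up-move has probability p* = 0.8049; value the claim as the probability-weighted average of per-path payoffs, discounted 6 periods at R = 1.23.
Enumerate all 2^6 = 64 price paths (U = up ×1.31, D = down ×0.9); each path with k up-moves has probability p*^k·(1−p*)^(6−k).
DDDDDD: Ā=122.2939, payoff=0.0000, prob=0.000055
UDDDDD: Ā=178.0056, payoff=0.0000, prob=0.000228
DUDDDD: Ā=166.1156, payoff=0.0000, prob=0.000228
UUDDDD: Ā=241.7904, payoff=0.0000, prob=0.000939
DDUDDD: Ā=155.4146, payoff=0.0000, prob=0.000228
UDUDDD: Ā=226.2145, payoff=0.0000, prob=0.000939
DUUDDD: Ā=214.3245, payoff=0.0000, prob=0.000939
UUUDDD: Ā=311.9613, payoff=0.0000, prob=0.003874
DDDUDD: Ā=145.7837, payoff=0.0000, prob=0.000228
UDDUDD: Ā=212.1962, payoff=0.0000, prob=0.000939
DUDUDD: Ā=200.3062, payoff=0.0000, prob=0.000939
UUDUDD: Ā=291.5568, payoff=0.0000, prob=0.003874
DDUUDD: Ā=189.6052, payoff=6.3072, prob=0.000939
UDUUDD: Ā=275.9809, payoff=9.1804, prob=0.003874
DUUUDD: Ā=264.0909, payoff=21.0704, prob=0.003874
UUUUDD: Ā=384.3990, payoff=30.6692, prob=0.015978
DDDDUD: Ā=137.1159, payoff=0.0000, prob=0.000228
UDDDUD: Ā=199.5797, payoff=0.0000, prob=0.000939
DUDDUD: Ā=187.6897, payoff=8.2226, prob=0.000939
UUDDUD: Ā=273.1928, payoff=11.9685, prob=0.003874
DDUDUD: Ā=176.9887, payoff=18.9236, prob=0.000939
UDUDUD: Ā=257.6169, payoff=27.5444, prob=0.003874
DUUDUD: Ā=245.7269, payoff=39.4344, prob=0.003874
UUUDUD: Ā=357.6692, payoff=57.3990, prob=0.015978
DDDUUD: Ā=167.3578, payoff=28.5545, prob=0.000939
UDDUUD: Ā=243.5986, payoff=41.5627, prob=0.003874
DUDUUD: Ā=231.7086, payoff=53.4527, prob=0.003874
UUDUUD: Ā=337.2648, payoff=77.8034, prob=0.015978
DDUUUD: Ā=221.0076, payoff=64.1537, prob=0.003874
UDUUUD: Ā=321.6889, payoff=93.3793, prob=0.015978
DUUUUD: Ā=309.7989, payoff=105.2693, prob=0.015978
UUUUUD: Ā=450.9295, payoff=153.2253, prob=0.065911
DDDDDU: Ā=129.3148, payoff=5.2815, prob=0.000228
UDDDDU: Ā=188.2249, payoff=7.6875, prob=0.000939
DUDDDU: Ā=176.3349, payoff=19.5775, prob=0.000939
UUDDDU: Ā=256.6653, payoff=28.4961, prob=0.003874
DDUDDU: Ā=165.6339, payoff=30.2785, prob=0.000939
UDUDDU: Ā=241.0894, payoff=44.0720, prob=0.003874
DUUDDU: Ā=229.1994, payoff=55.9620, prob=0.003874
UUUDDU: Ā=333.6124, payoff=81.4558, prob=0.015978
DDDUDU: Ā=156.0030, payoff=39.9094, prob=0.000939
UDDUDU: Ā=227.0711, payoff=58.0903, prob=0.003874
DUDUDU: Ā=215.1811, payoff=69.9803, prob=0.003874
UUDUDU: Ā=313.2080, payoff=101.8602, prob=0.015978
DDUUDU: Ā=204.4801, payoff=80.6813, prob=0.003874
UDUUDU: Ā=297.6321, payoff=117.4361, prob=0.015978
DUUUDU: Ā=285.7421, payoff=129.3261, prob=0.015978
UUUUDU: Ā=415.9135, payoff=188.2413, prob=0.065911
DDDDUU: Ā=147.3352, payoff=48.5772, prob=0.000939
UDDDUU: Ā=214.4546, payoff=70.7068, prob=0.003874
DUDDUU: Ā=202.5646, payoff=82.5968, prob=0.003874
UUDDUU: Ā=294.8440, payoff=120.2242, prob=0.015978
DDUDUU: Ā=191.8636, payoff=93.2978, prob=0.003874
UDUDUU: Ā=279.2681, payoff=135.8001, prob=0.015978
DUUDUU: Ā=267.3781, payoff=147.6901, prob=0.015978
UUUDUU: Ā=389.1837, payoff=214.9711, prob=0.065911
DDDUUU: Ā=182.2327, payoff=102.9287, prob=0.003874
UDDUUU: Ā=265.2498, payoff=149.8184, prob=0.015978
DUDUUU: Ā=253.3598, payoff=161.7084, prob=0.015978
UUDUUU: Ā=368.7792, payoff=235.3756, prob=0.065911
DDUUUU: Ā=242.6588, payoff=172.4094, prob=0.015978
UDUUUU: Ā=353.2033, payoff=250.9515, prob=0.065911
DUUUUU: Ā=341.3133, payoff=262.8415, prob=0.065911
UUUUUU: Ā=496.8005, payoff=382.5804, prob=0.271882
Price = Σ prob·payoff / R^6 = 220.846369 / 3.462826 = 63.7763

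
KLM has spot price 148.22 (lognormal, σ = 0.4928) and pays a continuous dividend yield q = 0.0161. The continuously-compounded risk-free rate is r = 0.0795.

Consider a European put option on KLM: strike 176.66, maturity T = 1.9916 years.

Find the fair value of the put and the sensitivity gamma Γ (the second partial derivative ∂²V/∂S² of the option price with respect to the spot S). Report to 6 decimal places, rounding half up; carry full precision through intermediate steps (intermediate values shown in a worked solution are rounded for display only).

σ√T = 0.4928·√1.9916 = 0.695459
d₁ = (ln(S/K) + (r−q+σ²/2)T) / (σ√T) = (ln(148.22/176.66) + (0.0795−0.0161+0.4928²/2)·1.9916) / 0.695459 = (-0.175529 + 0.368099) / 0.695459 = 0.276896
d₂ = d₁ − σ√T = 0.276896 − 0.695459 = -0.418563
e^{−rT} = 0.853566
e^{−qT} = 0.968444
N(−d₁) = 0.390930,  N(−d₂) = 0.662232
Put price V = K·e^{−rT}·N(−d₂) − S·e^{−qT}·N(−d₁) = 99.858677 − 56.115160 = 43.743517
φ(d₁) = (1/√(2π))·e^{−d₁²/2} = 0.383938
Γ = e^{−qT}·φ(d₁) / (S·σ·√T) = 0.003607

price = 43.743517
Γ = 0.003607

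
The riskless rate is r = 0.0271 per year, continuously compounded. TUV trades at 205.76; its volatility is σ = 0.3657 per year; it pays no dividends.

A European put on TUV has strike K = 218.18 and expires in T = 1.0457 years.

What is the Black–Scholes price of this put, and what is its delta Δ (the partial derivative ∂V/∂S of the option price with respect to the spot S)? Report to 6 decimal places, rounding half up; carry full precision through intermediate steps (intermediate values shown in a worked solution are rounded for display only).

price = 34.250544
Δ = -0.457778

σ√T = 0.3657·√1.0457 = 0.373963
d₁ = (ln(S/K) + (r+σ²/2)T) / (σ√T) = (ln(205.76/218.18) + (0.0271+0.3657²/2)·1.0457) / 0.373963 = (-0.058610 + 0.098263) / 0.373963 = 0.106034
d₂ = d₁ − σ√T = 0.106034 − 0.373963 = -0.267929
e^{−rT} = 0.972059
N(−d₁) = 0.457778,  N(−d₂) = 0.605623
Put price V = K·e^{−rT}·N(−d₂) − S·N(−d₁) = 128.442915 − 94.192371 = 34.250544
Δ = −N(−d₁) = -0.457778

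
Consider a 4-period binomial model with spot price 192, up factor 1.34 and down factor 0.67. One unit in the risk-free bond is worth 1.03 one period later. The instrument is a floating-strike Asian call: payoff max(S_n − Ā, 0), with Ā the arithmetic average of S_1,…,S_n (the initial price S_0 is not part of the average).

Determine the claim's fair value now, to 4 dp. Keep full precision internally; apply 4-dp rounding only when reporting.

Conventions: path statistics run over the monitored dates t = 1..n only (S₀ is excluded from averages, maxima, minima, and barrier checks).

Risk-neutral up-probability p* = (R−d)/(u−d) = (1.03−0.67)/(1.34−0.67) = 0.5373; the claim prices as the p*-weighted sum of path payoffs discounted by R^4.
Enumerate all 2^4 = 16 price paths (U = up ×1.34, D = down ×0.67); each path with k up-moves has probability p*^k·(1−p*)^(4−k).
DDDD: Ā=77.8164, payoff=0.0000, prob=0.045830
UDDD: Ā=155.6327, payoff=0.0000, prob=0.053222
DUDD: Ā=123.4727, payoff=0.0000, prob=0.053222
UUDD: Ā=246.9454, payoff=0.0000, prob=0.061806
DDUD: Ā=101.9255, payoff=0.0000, prob=0.053222
UDUD: Ā=203.8510, payoff=0.0000, prob=0.061806
DUUD: Ā=171.6910, payoff=0.0000, prob=0.061806
UUUD: Ā=343.3821, payoff=0.0000, prob=0.071774
DDDU: Ā=87.4889, payoff=0.0000, prob=0.053222
UDDU: Ā=174.9778, payoff=0.0000, prob=0.061806
DUDU: Ā=142.8178, payoff=11.9428, prob=0.061806
UUDU: Ā=285.6356, payoff=23.8856, prob=0.071774
DDUU: Ā=121.2706, payoff=33.4900, prob=0.061806
UDUU: Ā=242.5412, payoff=66.9800, prob=0.071774
DUUU: Ā=210.3812, payoff=99.1400, prob=0.071774
UUUU: Ā=420.7624, payoff=198.2800, prob=0.083351
Price = Σ prob·payoff / R^4 = 32.972405 / 1.125509 = 29.2956

price = 29.2956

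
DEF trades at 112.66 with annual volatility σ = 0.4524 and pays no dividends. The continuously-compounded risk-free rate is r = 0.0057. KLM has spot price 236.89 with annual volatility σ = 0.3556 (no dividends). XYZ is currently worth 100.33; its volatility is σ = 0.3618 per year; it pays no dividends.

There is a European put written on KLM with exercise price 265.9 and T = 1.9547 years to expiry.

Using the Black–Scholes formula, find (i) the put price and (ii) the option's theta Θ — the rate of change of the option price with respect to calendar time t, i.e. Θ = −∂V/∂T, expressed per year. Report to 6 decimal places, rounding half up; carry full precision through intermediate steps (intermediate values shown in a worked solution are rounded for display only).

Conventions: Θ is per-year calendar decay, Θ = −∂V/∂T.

price = 63.150029
Θ = -10.995199

σ√T = 0.3556·√1.9547 = 0.497166
d₁ = (ln(S/K) + (r+σ²/2)T) / (σ√T) = (ln(236.89/265.9) + (0.0057+0.3556²/2)·1.9547) / 0.497166 = (-0.115524 + 0.134729) / 0.497166 = 0.038628
d₂ = d₁ − σ√T = 0.038628 − 0.497166 = -0.458538
e^{−rT} = 0.988920
N(−d₁) = 0.484593,  N(−d₂) = 0.676717
Put price V = K·e^{−rT}·N(−d₂) − S·N(−d₁) = 177.945365 − 114.795336 = 63.150029
φ(d₁) = (1/√(2π))·e^{−d₁²/2} = 0.398645
Θ = −S·φ(d₁)·σ/(2√T) + r·K·e^{−rT}·N(−d₂) = −12.009488 + 1.014289 = -10.995199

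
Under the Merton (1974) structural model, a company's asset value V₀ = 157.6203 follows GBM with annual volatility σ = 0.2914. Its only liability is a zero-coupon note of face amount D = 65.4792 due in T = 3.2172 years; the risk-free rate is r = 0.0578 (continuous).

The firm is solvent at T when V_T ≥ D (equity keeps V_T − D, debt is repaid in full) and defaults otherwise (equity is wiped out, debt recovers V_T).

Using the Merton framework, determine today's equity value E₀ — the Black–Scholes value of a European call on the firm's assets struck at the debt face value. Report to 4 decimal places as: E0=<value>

E0=103.6146

With assets at 157.6203 and a single debt payment of 65.4792 at 3.2172 years:
d₁ = [ln(V₀/D) + (r + σ²/2)T] / (σ√T)
   = [ln(157.6203/65.4792) + (0.0578 + 0.5·0.2914²)·3.2172] / (0.2914·√3.2172)
   = [0.878456 + 0.322547] / 0.522671 = 2.297818
d₂ = d₁ − σ√T = 2.297818 − 0.522671 = 1.775147
N(d₁) = 0.989214,  N(d₂) = 0.962063,  e^(−rT) = 0.830312
E₀ = V₀·N(d₁) − D·e^(−rT)·N(d₂)
   = 157.6203·0.989214 − 65.4792·0.830312·0.962063 = 103.614607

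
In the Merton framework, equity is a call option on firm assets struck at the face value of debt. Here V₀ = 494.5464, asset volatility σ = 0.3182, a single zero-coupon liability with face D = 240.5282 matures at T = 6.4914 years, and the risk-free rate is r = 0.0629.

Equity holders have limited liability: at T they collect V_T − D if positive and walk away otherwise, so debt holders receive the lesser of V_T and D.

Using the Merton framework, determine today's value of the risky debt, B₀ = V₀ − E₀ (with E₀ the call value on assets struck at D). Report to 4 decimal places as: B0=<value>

Apply the equity-as-call identities (strike 240.5282, horizon 6.4914 years):
d₁ = [ln(V₀/D) + (r + σ²/2)T] / (σ√T)
   = [ln(494.5464/240.5282) + (0.0629 + 0.5·0.3182²)·6.4914] / (0.3182·√6.4914)
   = [0.720804 + 0.736940] / 0.810717 = 1.798092
d₂ = d₁ − σ√T = 1.798092 − 0.810717 = 0.987375
N(d₁) = 0.963919,  N(d₂) = 0.838270,  e^(−rT) = 0.664773
E₀ = V₀·N(d₁) − D·e^(−rT)·N(d₂)
   = 494.5464·0.963919 − 240.5282·0.664773·0.838270 = 342.665831
B₀ = V₀ − E₀ = 494.5464 − 342.665831 = 151.880569

B0=151.8806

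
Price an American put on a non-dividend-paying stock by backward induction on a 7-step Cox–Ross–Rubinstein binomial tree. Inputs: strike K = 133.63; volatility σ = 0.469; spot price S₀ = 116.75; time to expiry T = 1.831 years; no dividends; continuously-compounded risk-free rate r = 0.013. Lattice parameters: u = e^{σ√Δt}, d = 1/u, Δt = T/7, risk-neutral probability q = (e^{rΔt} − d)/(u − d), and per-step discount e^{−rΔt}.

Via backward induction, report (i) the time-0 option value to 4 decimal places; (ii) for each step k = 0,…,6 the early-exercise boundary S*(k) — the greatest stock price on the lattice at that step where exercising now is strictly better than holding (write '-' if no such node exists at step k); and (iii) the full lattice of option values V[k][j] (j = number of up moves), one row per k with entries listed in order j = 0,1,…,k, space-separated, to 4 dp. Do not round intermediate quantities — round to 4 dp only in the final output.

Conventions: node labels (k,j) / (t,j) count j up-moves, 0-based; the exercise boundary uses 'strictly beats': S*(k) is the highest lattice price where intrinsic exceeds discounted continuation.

price = 38.8530
boundary = - - - 56.8512 44.7268 56.8512 72.2624
tree:
38.8530
50.4861 24.7776
63.4411 34.8661 12.5032
76.7788 47.4472 19.5892 3.8445
88.9032 61.9303 29.9165 6.9803 0.0000
98.4419 76.7788 44.0585 12.6736 0.0000 0.0000
105.9464 88.9032 61.3676 23.0106 0.0000 0.0000 0.0000
111.8504 98.4419 76.7788 41.7789 0.0000 0.0000 0.0000 0.0000

params: Δt=0.26157 u=1.27108 d=0.78673 q=0.44735 e^(-rΔt)=0.99661
t_7 payoffs: 111.8504 98.4419 76.7788 41.7789 0.0000 0.0000 0.0000 0.0000
t_6: node(6,0) S=27.6836 payoff=105.9464 vs cont=105.4927 → 105.9464 [stop]  node(6,1) S=44.7268 payoff=88.9032 vs cont=88.4496 → 88.9032 [stop]  node(6,2) S=72.2624 payoff=61.3676 vs cont=60.9140 → 61.3676 [stop]  node(6,3) S=116.7500 payoff=16.8800 vs cont=23.0106 → 23.0106 [wait]  node(6,4) S=188.6260 payoff=0.0000 vs cont=0.0000 → 0.0000 [wait]  node(6,5) S=304.7517 payoff=0.0000 vs cont=0.0000 → 0.0000 [wait]  node(6,6) S=492.3691 payoff=0.0000 vs cont=0.0000 → 0.0000 [wait]  ⇒ S*(6)=72.2624
t_5: node(5,0) S=35.1881 payoff=98.4419 vs cont=97.9883 → 98.4419 [stop]  node(5,1) S=56.8512 payoff=76.7788 vs cont=76.3251 → 76.7788 [stop]  node(5,2) S=91.8511 payoff=41.7789 vs cont=44.0585 → 44.0585 [wait]  node(5,3) S=148.3984 payoff=0.0000 vs cont=12.6736 → 12.6736 [wait]  node(5,4) S=239.7584 payoff=0.0000 vs cont=0.0000 → 0.0000 [wait]  node(5,5) S=387.3633 payoff=0.0000 vs cont=0.0000 → 0.0000 [wait]  ⇒ S*(5)=56.8512
t_4: node(4,0) S=44.7268 payoff=88.9032 vs cont=88.4496 → 88.9032 [stop]  node(4,1) S=72.2624 payoff=61.3676 vs cont=61.9303 → 61.9303 [wait]  node(4,2) S=116.7500 payoff=16.8800 vs cont=29.9165 → 29.9165 [wait]  node(4,3) S=188.6260 payoff=0.0000 vs cont=6.9803 → 6.9803 [wait]  node(4,4) S=304.7517 payoff=0.0000 vs cont=0.0000 → 0.0000 [wait]  ⇒ S*(4)=44.7268
t_3: node(3,0) S=56.8512 payoff=76.7788 vs cont=76.5760 → 76.7788 [stop]  node(3,1) S=91.8511 payoff=41.7789 vs cont=47.4472 → 47.4472 [wait]  node(3,2) S=148.3984 payoff=0.0000 vs cont=19.5892 → 19.5892 [wait]  node(3,3) S=239.7584 payoff=0.0000 vs cont=3.8445 → 3.8445 [wait]  ⇒ S*(3)=56.8512
t_2: node(2,0) S=72.2624 payoff=61.3676 vs cont=63.4411 → 63.4411 [wait]  node(2,1) S=116.7500 payoff=16.8800 vs cont=34.8661 → 34.8661 [wait]  node(2,2) S=188.6260 payoff=0.0000 vs cont=12.5032 → 12.5032 [wait]  ⇒ S*(2)=-
t_1: node(1,0) S=91.8511 payoff=41.7789 vs cont=50.4861 → 50.4861 [wait]  node(1,1) S=148.3984 payoff=0.0000 vs cont=24.7776 → 24.7776 [wait]  ⇒ S*(1)=-
t_0: node(0,0) S=116.7500 payoff=16.8800 vs cont=38.8530 → 38.8530 [wait]  ⇒ S*(0)=-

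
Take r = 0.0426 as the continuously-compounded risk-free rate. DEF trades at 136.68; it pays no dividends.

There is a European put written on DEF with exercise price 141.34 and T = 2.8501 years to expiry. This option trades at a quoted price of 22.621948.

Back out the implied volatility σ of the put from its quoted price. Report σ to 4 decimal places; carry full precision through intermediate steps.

sigma = 0.3216

At σ = 0.3216 the Black–Scholes value reproduces the quote:
σ√T = 0.3216·√2.8501 = 0.542933
d₁ = (ln(S/K) + (r+σ²/2)T) / (σ√T) = (ln(136.68/141.34) + (0.0426+0.3216²/2)·2.8501) / 0.542933 = (-0.033526 + 0.268802) / 0.542933 = 0.433343
d₂ = d₁ − σ√T = 0.433343 − 0.542933 = -0.109589
e^{−rT} = 0.885667
N(−d₁) = 0.332383,  N(−d₂) = 0.543632
V = K·e^{−rT}·N(−d₂) − S·N(−d₁) = 68.052007 − 45.430060 = 22.621948 (equal to the quote); since ∂V/∂σ > 0 for all σ, the implied volatility is unique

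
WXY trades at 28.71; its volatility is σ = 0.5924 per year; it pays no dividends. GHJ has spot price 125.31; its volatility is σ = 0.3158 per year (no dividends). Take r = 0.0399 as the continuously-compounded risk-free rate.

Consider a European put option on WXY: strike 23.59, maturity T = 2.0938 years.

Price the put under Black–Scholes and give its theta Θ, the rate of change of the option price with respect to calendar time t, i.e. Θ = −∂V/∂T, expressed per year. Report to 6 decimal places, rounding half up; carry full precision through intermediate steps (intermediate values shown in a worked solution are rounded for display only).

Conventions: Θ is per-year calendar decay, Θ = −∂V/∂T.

σ√T = 0.5924·√2.0938 = 0.857201
d₁ = (ln(S/K) + (r+σ²/2)T) / (σ√T) = (ln(28.71/23.59) + (0.0399+0.5924²/2)·2.0938) / 0.857201 = (0.196423 + 0.450939) / 0.857201 = 0.755204
d₂ = d₁ − σ√T = 0.755204 − 0.857201 = -0.101997
e^{−rT} = 0.919852
N(−d₁) = 0.225063,  N(−d₂) = 0.540620
Put price V = K·e^{−rT}·N(−d₂) − S·N(−d₁) = 11.731085 − 6.461563 = 5.269521
φ(d₁) = (1/√(2π))·e^{−d₁²/2} = 0.299960
Θ = −S·φ(d₁)·σ/(2√T) + r·K·e^{−rT}·N(−d₂) = −1.762846 + 0.468070 = -1.294775

price = 5.269521
Θ = -1.294775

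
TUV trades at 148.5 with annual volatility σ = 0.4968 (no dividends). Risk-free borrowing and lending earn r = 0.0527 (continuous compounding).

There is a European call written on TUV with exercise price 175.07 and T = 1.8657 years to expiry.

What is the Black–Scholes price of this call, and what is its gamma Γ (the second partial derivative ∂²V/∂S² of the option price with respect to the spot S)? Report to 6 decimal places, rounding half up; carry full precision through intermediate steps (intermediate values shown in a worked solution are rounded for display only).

price = 35.893493
Γ = 0.003845

σ√T = 0.4968·√1.8657 = 0.678582
d₁ = (ln(S/K) + (r+σ²/2)T) / (σ√T) = (ln(148.5/175.07) + (0.0527+0.4968²/2)·1.8657) / 0.678582 = (-0.164601 + 0.328559) / 0.678582 = 0.241619
d₂ = d₁ − σ√T = 0.241619 − 0.678582 = -0.436963
e^{−rT} = 0.906357
N(d₁) = 0.595462,  N(d₂) = 0.331069
Call price V = S·N(d₁) − K·e^{−rT}·N(d₂) = 88.426154 − 52.532660 = 35.893493
φ(d₁) = (1/√(2π))·e^{−d₁²/2} = 0.387466
Γ = φ(d₁) / (S·σ·√T) = 0.003845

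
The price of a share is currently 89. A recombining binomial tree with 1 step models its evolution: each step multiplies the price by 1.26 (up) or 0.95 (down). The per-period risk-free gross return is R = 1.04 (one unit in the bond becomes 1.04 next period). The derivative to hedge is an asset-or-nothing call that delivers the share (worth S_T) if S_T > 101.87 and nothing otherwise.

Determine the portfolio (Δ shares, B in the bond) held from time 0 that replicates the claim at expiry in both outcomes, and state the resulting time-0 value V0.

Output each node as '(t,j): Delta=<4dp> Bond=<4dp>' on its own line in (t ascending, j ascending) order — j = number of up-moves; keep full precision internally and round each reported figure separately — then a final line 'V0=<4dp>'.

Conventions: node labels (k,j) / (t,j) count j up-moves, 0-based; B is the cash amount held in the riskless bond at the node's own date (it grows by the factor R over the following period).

(0,0): Delta=4.0645 Bond=-330.4373
V0=31.3046

Arbitrage-free pricing uses the up-move probability p* = (R−d)/(u−d) = 0.2903, discounting each step at R = 1.04.
At maturity the claim pays: V(1,0)=0.0000, V(1,1)=112.1400
Node (0,0) S=89.0000: V=(p*·112.1400+(1−p*)·0.0000)/1.04=31.3046; Δ=(112.1400−0.0000)/(112.1400−84.5500)=4.0645; B=V−Δ·S=-330.4373
Verification: the root portfolio costs Δ(0,0)·S0 + B(0,0) = 31.3046, matching V0.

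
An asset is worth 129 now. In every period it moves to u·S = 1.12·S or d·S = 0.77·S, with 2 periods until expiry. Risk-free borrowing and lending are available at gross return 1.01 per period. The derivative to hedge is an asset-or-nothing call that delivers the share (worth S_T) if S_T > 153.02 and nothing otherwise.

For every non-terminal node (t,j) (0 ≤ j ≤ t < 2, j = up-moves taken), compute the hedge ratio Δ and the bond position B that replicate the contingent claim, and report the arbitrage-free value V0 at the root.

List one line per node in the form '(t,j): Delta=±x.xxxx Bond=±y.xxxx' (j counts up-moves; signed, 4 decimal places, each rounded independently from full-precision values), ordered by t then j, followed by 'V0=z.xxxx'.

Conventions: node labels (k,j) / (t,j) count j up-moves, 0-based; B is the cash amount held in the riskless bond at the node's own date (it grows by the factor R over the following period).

The replicating-portfolio and risk-neutral prices coincide; use p* = (1.01−0.77)/(1.12−0.77) = 0.6857 for the latter.
At maturity the claim pays: V(2,0)=0.0000, V(2,1)=0.0000, V(2,2)=161.8176
Node (1,0) S=99.3300: V=(p*·0.0000+(1−p*)·0.0000)/1.01=0.0000; Δ=(0.0000−0.0000)/(111.2496−76.4841)=0.0000; B=V−Δ·S=0.0000
Node (1,1) S=144.4800: V=(p*·161.8176+(1−p*)·0.0000)/1.01=109.8620; Δ=(161.8176−0.0000)/(161.8176−111.2496)=3.2000; B=V−Δ·S=-352.4740
Node (0,0) S=129.0000: V=(p*·109.8620+(1−p*)·0.0000)/1.01=74.5881; Δ=(109.8620−0.0000)/(144.4800−99.3300)=2.4333; B=V−Δ·S=-239.3034
As a check, the time-0 holding Δ(0,0)·S0 + B(0,0) comes to 74.5881 — exactly V0.

(0,0): Delta=2.4333 Bond=-239.3034
(1,0): Delta=0.0000 Bond=0.0000
(1,1): Delta=3.2000 Bond=-352.4740
V0=74.5881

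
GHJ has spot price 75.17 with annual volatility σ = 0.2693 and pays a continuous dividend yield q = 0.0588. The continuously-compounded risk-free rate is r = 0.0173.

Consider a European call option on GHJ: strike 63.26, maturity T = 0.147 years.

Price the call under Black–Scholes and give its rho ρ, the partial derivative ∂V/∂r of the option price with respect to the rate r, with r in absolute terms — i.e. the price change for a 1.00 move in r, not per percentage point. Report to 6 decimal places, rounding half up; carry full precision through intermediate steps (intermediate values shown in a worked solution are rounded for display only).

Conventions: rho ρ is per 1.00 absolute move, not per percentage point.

price = 11.583691
ρ = 8.724777

σ√T = 0.2693·√0.147 = 0.103251
d₁ = (ln(S/K) + (r−q+σ²/2)T) / (σ√T) = (ln(75.17/63.26) + (0.0173−0.0588+0.2693²/2)·0.147) / 0.103251 = (0.172499 − 0.000770) / 0.103251 = 1.663215
d₂ = d₁ − σ√T = 1.663215 − 0.103251 = 1.559964
e^{−rT} = 0.997460
e^{−qT} = 0.991394
N(d₁) = 0.951865,  N(d₂) = 0.940616
Call price V = S·e^{−qT}·N(d₁) − K·e^{−rT}·N(d₂) = 70.935914 − 59.352223 = 11.583691
ρ = K·T·e^{−rT}·N(d₂) = 8.724777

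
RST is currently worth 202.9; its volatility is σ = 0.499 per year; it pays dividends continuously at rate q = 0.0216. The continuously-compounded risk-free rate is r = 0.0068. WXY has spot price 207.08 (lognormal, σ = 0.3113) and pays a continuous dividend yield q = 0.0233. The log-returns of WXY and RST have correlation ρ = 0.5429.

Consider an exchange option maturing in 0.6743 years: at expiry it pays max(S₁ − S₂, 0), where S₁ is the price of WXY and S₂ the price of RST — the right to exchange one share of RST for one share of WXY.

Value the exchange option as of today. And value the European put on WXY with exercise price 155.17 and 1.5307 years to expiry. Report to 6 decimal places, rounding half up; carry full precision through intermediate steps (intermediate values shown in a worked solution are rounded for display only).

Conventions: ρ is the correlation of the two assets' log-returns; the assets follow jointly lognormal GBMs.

σ_eff = √(σ₁² + σ₂² − 2ρσ₁σ₂) = √(0.3113² + 0.499² − 2·0.5429·0.3113·0.499) = 0.421001
d₁ = (ln(S₁/S₂) + (q₂ − q₁ + σ_eff²/2)T) / (σ_eff√T) = (ln(207.08/202.9) + (0.0216 − 0.0233 + 0.088621)·0.6743) / 0.345708 = 0.228524
d₂ = d₁ − σ_eff√T = 0.228524 − 0.345708 = -0.117184
N(d₁) = 0.590381,  N(d₂) = 0.453357
V = S₁·e^{−q₁T}·N(d₁) − S₂·e^{−q₂T}·N(d₂) = 120.350252 − 90.656103 = 29.694149
[vanilla: WXY put K=155.17]
σ√T = 0.3113·√1.5307 = 0.385145
d₁ = (ln(S/K) + (r−q+σ²/2)T) / (σ√T) = (ln(207.08/155.17) + (0.0068−0.0233+0.3113²/2)·1.5307) / 0.385145 = (0.288584 + 0.048912) / 0.385145 = 0.876282
d₂ = d₁ − σ√T = 0.876282 − 0.385145 = 0.491137
e^{−rT} = 0.989645
e^{−qT} = 0.964963
N(−d₁) = 0.190438,  N(−d₂) = 0.311665
price = K·e^{−rT}·N(−d₂) − S·e^{−qT}·N(−d₁) = 47.860237 − 38.054254 = 9.805983

exchange price = 29.694149
price(WXY put K=155.17) = 9.805983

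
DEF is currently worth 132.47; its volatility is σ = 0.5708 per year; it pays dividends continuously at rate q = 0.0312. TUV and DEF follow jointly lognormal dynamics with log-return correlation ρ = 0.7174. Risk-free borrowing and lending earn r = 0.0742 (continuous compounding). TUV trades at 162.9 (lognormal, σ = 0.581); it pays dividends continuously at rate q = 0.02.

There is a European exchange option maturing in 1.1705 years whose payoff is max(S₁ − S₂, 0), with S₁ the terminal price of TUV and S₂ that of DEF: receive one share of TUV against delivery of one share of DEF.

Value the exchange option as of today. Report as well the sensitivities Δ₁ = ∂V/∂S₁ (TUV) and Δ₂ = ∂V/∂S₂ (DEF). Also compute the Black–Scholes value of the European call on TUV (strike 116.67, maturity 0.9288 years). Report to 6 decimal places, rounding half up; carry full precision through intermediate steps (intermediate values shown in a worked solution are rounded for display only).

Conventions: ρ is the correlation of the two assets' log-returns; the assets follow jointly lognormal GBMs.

σ_eff = √(σ₁² + σ₂² − 2ρσ₁σ₂) = √(0.581² + 0.5708² − 2·0.7174·0.581·0.5708) = 0.433064
d₁ = (ln(S₁/S₂) + (q₂ − q₁ + σ_eff²/2)T) / (σ_eff√T) = (ln(162.9/132.47) + (0.0312 − 0.02 + 0.093772)·1.1705) / 0.468530 = 0.703584
d₂ = d₁ − σ_eff√T = 0.703584 − 0.468530 = 0.235054
N(d₁) = 0.759154,  N(d₂) = 0.592917
V = S₁·e^{−q₁T}·N(d₁) − S₂·e^{−q₂T}·N(d₂) = 120.804784 − 75.727015 = 45.077768
Δ₁ = e^{−q₁T}·N(d₁) = 0.741589;  Δ₂ = −e^{−q₂T}·N(d₂) = -0.571654
[vanilla: TUV call K=116.67]
σ√T = 0.581·√0.9288 = 0.559935
d₁ = (ln(S/K) + (r−q+σ²/2)T) / (σ√T) = (ln(162.9/116.67) + (0.0742−0.02+0.581²/2)·0.9288) / 0.559935 = (0.333787 + 0.207104) / 0.559935 = 0.965990
d₂ = d₁ − σ√T = 0.965990 − 0.559935 = 0.406056
e^{−rT} = 0.933404
e^{−qT} = 0.981595
N(d₁) = 0.832976,  N(d₂) = 0.657649
price = S·e^{−qT}·N(d₁) − K·e^{−rT}·N(d₂) = 133.194368 − 71.618177 = 61.576191

exchange price = 45.077768
Δ1 = 0.741589
Δ2 = -0.571654
price(TUV call K=116.67) = 61.576191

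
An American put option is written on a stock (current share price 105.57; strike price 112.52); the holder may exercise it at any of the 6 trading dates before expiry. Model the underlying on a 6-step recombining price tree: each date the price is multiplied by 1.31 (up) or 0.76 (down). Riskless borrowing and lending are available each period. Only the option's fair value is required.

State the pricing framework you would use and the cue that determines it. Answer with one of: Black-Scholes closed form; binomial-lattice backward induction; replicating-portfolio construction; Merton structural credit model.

Key observation: an American put (K = 112.52, S₀ = 105.57) on a 6-date tree has no closed form — the optimal stopping decision is embedded and must be resolved recursively from expiry.

framework: binomial-lattice backward induction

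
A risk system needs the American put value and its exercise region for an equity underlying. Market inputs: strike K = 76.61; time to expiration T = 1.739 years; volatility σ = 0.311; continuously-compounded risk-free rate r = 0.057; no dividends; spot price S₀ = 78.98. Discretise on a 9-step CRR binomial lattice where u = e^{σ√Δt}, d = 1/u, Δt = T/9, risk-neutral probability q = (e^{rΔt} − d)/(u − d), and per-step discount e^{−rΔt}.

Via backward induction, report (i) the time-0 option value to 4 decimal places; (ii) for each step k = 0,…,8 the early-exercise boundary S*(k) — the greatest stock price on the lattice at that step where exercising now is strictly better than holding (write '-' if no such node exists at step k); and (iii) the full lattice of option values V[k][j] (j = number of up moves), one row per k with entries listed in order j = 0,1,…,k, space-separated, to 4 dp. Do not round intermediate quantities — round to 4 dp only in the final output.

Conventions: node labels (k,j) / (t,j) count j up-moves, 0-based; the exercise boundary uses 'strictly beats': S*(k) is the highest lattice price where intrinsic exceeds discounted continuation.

price = 8.8509
boundary = - - - 52.4088 45.7124 52.4088 45.7124 52.4088 60.0863
tree:
8.8509
12.7432 5.2483
17.8377 8.0534 2.6274
24.2012 12.0218 4.3593 0.9957
30.8976 17.3774 7.0615 1.8192 0.2144
36.7385 24.2012 11.1023 3.2750 0.4391 0.0000
41.8330 30.8976 16.8040 5.7844 0.8992 0.0000 0.0000
46.2766 36.7385 24.2012 9.9572 1.8414 0.0000 0.0000 0.0000
50.1524 41.8330 30.8976 16.5237 3.7707 0.0000 0.0000 0.0000 0.0000
53.5330 46.2766 36.7385 24.2012 7.7216 0.0000 0.0000 0.0000 0.0000 0.0000

params: Δt=0.19322 u=1.14649 d=0.87223 q=0.50626 e^(-rΔt)=0.98905
t_9 payoffs: 53.5330 46.2766 36.7385 24.2012 7.7216 0.0000 0.0000 0.0000 0.0000 0.0000
t_8: node(8,0) S=26.4576 payoff=50.1524 vs cont=49.3133 → 50.1524 [stop]  node(8,1) S=34.7770 payoff=41.8330 vs cont=40.9939 → 41.8330 [stop]  node(8,2) S=45.7124 payoff=30.8976 vs cont=30.0585 → 30.8976 [stop]  node(8,3) S=60.0863 payoff=16.5237 vs cont=15.6846 → 16.5237 [stop]  node(8,4) S=78.9800 payoff=0.0000 vs cont=3.7707 → 3.7707 [wait]  node(8,5) S=103.8147 payoff=0.0000 vs cont=0.0000 → 0.0000 [wait]  node(8,6) S=136.4585 payoff=0.0000 vs cont=0.0000 → 0.0000 [wait]  node(8,7) S=179.3669 payoff=0.0000 vs cont=0.0000 → 0.0000 [wait]  node(8,8) S=235.7675 payoff=0.0000 vs cont=0.0000 → 0.0000 [wait]  ⇒ S*(8)=60.0863
t_7: node(7,0) S=30.3334 payoff=46.2766 vs cont=45.4375 → 46.2766 [stop]  node(7,1) S=39.8715 payoff=36.7385 vs cont=35.8993 → 36.7385 [stop]  node(7,2) S=52.4088 payoff=24.2012 vs cont=23.3620 → 24.2012 [stop]  node(7,3) S=68.8884 payoff=7.7216 vs cont=9.9572 → 9.9572 [wait]  node(7,4) S=90.5499 payoff=0.0000 vs cont=1.8414 → 1.8414 [wait]  node(7,5) S=119.0227 payoff=0.0000 vs cont=0.0000 → 0.0000 [wait]  node(7,6) S=156.4485 payoff=0.0000 vs cont=0.0000 → 0.0000 [wait]  node(7,7) S=205.6426 payoff=0.0000 vs cont=0.0000 → 0.0000 [wait]  ⇒ S*(7)=52.4088
t_6: node(6,0) S=34.7770 payoff=41.8330 vs cont=40.9939 → 41.8330 [stop]  node(6,1) S=45.7124 payoff=30.8976 vs cont=30.0585 → 30.8976 [stop]  node(6,2) S=60.0863 payoff=16.5237 vs cont=16.8040 → 16.8040 [wait]  node(6,3) S=78.9800 payoff=0.0000 vs cont=5.7844 → 5.7844 [wait]  node(6,4) S=103.8147 payoff=0.0000 vs cont=0.8992 → 0.8992 [wait]  node(6,5) S=136.4585 payoff=0.0000 vs cont=0.0000 → 0.0000 [wait]  node(6,6) S=179.3669 payoff=0.0000 vs cont=0.0000 → 0.0000 [wait]  ⇒ S*(6)=45.7124
t_5: node(5,0) S=39.8715 payoff=36.7385 vs cont=35.8993 → 36.7385 [stop]  node(5,1) S=52.4088 payoff=24.2012 vs cont=23.5024 → 24.2012 [stop]  node(5,2) S=68.8884 payoff=7.7216 vs cont=11.1023 → 11.1023 [wait]  node(5,3) S=90.5499 payoff=0.0000 vs cont=3.2750 → 3.2750 [wait]  node(5,4) S=119.0227 payoff=0.0000 vs cont=0.4391 → 0.4391 [wait]  node(5,5) S=156.4485 payoff=0.0000 vs cont=0.0000 → 0.0000 [wait]  ⇒ S*(5)=52.4088
t_4: node(4,0) S=45.7124 payoff=30.8976 vs cont=30.0585 → 30.8976 [stop]  node(4,1) S=60.0863 payoff=16.5237 vs cont=17.3774 → 17.3774 [wait]  node(4,2) S=78.9800 payoff=0.0000 vs cont=7.0615 → 7.0615 [wait]  node(4,3) S=103.8147 payoff=0.0000 vs cont=1.8192 → 1.8192 [wait]  node(4,4) S=136.4585 payoff=0.0000 vs cont=0.2144 → 0.2144 [wait]  ⇒ S*(4)=45.7124
t_3: node(3,0) S=52.4088 payoff=24.2012 vs cont=23.7895 → 24.2012 [stop]  node(3,1) S=68.8884 payoff=7.7216 vs cont=12.0218 → 12.0218 [wait]  node(3,2) S=90.5499 payoff=0.0000 vs cont=4.3593 → 4.3593 [wait]  node(3,3) S=119.0227 payoff=0.0000 vs cont=0.9957 → 0.9957 [wait]  ⇒ S*(3)=52.4088
t_2: node(2,0) S=60.0863 payoff=16.5237 vs cont=17.8377 → 17.8377 [wait]  node(2,1) S=78.9800 payoff=0.0000 vs cont=8.0534 → 8.0534 [wait]  node(2,2) S=103.8147 payoff=0.0000 vs cont=2.6274 → 2.6274 [wait]  ⇒ S*(2)=-
t_1: node(1,0) S=68.8884 payoff=7.7216 vs cont=12.7432 → 12.7432 [wait]  node(1,1) S=90.5499 payoff=0.0000 vs cont=5.2483 → 5.2483 [wait]  ⇒ S*(1)=-
t_0: node(0,0) S=78.9800 payoff=0.0000 vs cont=8.8509 → 8.8509 [wait]  ⇒ S*(0)=-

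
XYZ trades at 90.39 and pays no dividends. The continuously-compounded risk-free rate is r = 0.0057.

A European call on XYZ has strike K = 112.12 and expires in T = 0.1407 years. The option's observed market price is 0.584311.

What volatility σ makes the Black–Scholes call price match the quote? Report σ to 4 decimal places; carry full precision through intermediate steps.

sigma = 0.4122

At σ = 0.4122 the Black–Scholes value reproduces the quote:
σ√T = 0.4122·√0.1407 = 0.154616
d₁ = (ln(S/K) + (r+σ²/2)T) / (σ√T) = (ln(90.39/112.12) + (0.0057+0.4122²/2)·0.1407) / 0.154616 = (-0.215436 + 0.012755) / 0.154616 = -1.310865
d₂ = d₁ − σ√T = -1.310865 − 0.154616 = -1.465481
e^{−rT} = 0.999198
N(d₁) = 0.094952,  N(d₂) = 0.071395
V = S·N(d₁) − K·e^{−rT}·N(d₂) = 8.582681 − 7.998370 = 0.584311 (matching the quote); vega is positive throughout, so no other σ reproduces this price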